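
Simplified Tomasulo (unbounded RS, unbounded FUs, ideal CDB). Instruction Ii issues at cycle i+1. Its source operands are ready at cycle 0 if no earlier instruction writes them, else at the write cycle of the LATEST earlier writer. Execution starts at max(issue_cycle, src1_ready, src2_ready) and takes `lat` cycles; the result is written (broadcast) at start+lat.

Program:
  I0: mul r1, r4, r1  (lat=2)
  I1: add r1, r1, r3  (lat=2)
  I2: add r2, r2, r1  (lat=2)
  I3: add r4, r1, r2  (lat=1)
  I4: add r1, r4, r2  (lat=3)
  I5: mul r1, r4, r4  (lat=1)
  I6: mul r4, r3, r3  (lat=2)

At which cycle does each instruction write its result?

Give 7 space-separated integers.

Answer: 3 5 7 8 11 9 9

Derivation:
I0 mul r1: issue@1 deps=(None,None) exec_start@1 write@3
I1 add r1: issue@2 deps=(0,None) exec_start@3 write@5
I2 add r2: issue@3 deps=(None,1) exec_start@5 write@7
I3 add r4: issue@4 deps=(1,2) exec_start@7 write@8
I4 add r1: issue@5 deps=(3,2) exec_start@8 write@11
I5 mul r1: issue@6 deps=(3,3) exec_start@8 write@9
I6 mul r4: issue@7 deps=(None,None) exec_start@7 write@9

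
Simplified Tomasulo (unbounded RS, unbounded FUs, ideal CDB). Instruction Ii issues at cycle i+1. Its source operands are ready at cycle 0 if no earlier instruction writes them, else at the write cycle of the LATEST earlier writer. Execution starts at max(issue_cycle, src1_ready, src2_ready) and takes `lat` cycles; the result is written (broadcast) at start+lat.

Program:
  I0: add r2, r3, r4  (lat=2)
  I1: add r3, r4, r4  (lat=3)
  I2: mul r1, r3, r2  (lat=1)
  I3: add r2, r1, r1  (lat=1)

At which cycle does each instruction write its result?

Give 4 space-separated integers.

Answer: 3 5 6 7

Derivation:
I0 add r2: issue@1 deps=(None,None) exec_start@1 write@3
I1 add r3: issue@2 deps=(None,None) exec_start@2 write@5
I2 mul r1: issue@3 deps=(1,0) exec_start@5 write@6
I3 add r2: issue@4 deps=(2,2) exec_start@6 write@7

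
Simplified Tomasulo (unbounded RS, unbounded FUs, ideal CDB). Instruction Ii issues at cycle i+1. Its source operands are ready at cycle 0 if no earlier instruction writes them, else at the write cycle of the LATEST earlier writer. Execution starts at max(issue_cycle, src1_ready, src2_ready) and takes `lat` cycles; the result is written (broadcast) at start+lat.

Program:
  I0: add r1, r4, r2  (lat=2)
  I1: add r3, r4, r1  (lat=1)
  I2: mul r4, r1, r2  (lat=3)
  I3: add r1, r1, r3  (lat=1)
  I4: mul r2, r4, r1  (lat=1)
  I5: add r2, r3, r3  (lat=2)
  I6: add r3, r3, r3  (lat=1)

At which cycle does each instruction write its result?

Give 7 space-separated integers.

I0 add r1: issue@1 deps=(None,None) exec_start@1 write@3
I1 add r3: issue@2 deps=(None,0) exec_start@3 write@4
I2 mul r4: issue@3 deps=(0,None) exec_start@3 write@6
I3 add r1: issue@4 deps=(0,1) exec_start@4 write@5
I4 mul r2: issue@5 deps=(2,3) exec_start@6 write@7
I5 add r2: issue@6 deps=(1,1) exec_start@6 write@8
I6 add r3: issue@7 deps=(1,1) exec_start@7 write@8

Answer: 3 4 6 5 7 8 8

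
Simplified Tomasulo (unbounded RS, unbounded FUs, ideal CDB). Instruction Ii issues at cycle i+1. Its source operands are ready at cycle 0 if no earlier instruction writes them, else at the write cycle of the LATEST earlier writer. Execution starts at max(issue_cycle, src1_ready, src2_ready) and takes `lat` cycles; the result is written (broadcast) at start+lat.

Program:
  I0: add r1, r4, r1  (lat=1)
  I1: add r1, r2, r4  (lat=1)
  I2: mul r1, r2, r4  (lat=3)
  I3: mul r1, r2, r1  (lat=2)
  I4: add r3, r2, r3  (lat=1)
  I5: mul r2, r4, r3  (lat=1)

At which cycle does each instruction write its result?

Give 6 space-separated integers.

Answer: 2 3 6 8 6 7

Derivation:
I0 add r1: issue@1 deps=(None,None) exec_start@1 write@2
I1 add r1: issue@2 deps=(None,None) exec_start@2 write@3
I2 mul r1: issue@3 deps=(None,None) exec_start@3 write@6
I3 mul r1: issue@4 deps=(None,2) exec_start@6 write@8
I4 add r3: issue@5 deps=(None,None) exec_start@5 write@6
I5 mul r2: issue@6 deps=(None,4) exec_start@6 write@7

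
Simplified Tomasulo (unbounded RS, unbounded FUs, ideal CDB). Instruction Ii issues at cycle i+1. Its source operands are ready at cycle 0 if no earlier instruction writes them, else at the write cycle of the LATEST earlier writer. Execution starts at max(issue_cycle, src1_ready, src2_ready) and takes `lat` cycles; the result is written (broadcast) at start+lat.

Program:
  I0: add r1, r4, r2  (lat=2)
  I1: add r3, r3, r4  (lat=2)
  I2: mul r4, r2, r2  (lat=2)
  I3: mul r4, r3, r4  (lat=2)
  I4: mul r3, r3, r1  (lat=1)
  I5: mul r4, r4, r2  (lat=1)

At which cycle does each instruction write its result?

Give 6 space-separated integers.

Answer: 3 4 5 7 6 8

Derivation:
I0 add r1: issue@1 deps=(None,None) exec_start@1 write@3
I1 add r3: issue@2 deps=(None,None) exec_start@2 write@4
I2 mul r4: issue@3 deps=(None,None) exec_start@3 write@5
I3 mul r4: issue@4 deps=(1,2) exec_start@5 write@7
I4 mul r3: issue@5 deps=(1,0) exec_start@5 write@6
I5 mul r4: issue@6 deps=(3,None) exec_start@7 write@8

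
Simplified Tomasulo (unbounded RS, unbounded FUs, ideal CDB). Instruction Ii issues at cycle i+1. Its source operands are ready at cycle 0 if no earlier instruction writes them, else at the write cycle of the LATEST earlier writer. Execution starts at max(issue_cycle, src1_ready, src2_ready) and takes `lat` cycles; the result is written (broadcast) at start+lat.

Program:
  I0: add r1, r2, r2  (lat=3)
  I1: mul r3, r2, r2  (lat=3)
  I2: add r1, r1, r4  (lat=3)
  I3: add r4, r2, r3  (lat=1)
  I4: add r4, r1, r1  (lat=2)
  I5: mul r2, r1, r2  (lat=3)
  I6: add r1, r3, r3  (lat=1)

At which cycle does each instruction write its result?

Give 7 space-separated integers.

Answer: 4 5 7 6 9 10 8

Derivation:
I0 add r1: issue@1 deps=(None,None) exec_start@1 write@4
I1 mul r3: issue@2 deps=(None,None) exec_start@2 write@5
I2 add r1: issue@3 deps=(0,None) exec_start@4 write@7
I3 add r4: issue@4 deps=(None,1) exec_start@5 write@6
I4 add r4: issue@5 deps=(2,2) exec_start@7 write@9
I5 mul r2: issue@6 deps=(2,None) exec_start@7 write@10
I6 add r1: issue@7 deps=(1,1) exec_start@7 write@8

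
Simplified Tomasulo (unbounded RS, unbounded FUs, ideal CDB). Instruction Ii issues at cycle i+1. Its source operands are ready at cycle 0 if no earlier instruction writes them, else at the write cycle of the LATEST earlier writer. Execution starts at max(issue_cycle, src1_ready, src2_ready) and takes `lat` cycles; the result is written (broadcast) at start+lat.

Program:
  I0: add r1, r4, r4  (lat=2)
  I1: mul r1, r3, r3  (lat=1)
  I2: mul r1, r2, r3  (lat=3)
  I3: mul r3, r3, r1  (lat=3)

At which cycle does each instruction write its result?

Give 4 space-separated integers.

I0 add r1: issue@1 deps=(None,None) exec_start@1 write@3
I1 mul r1: issue@2 deps=(None,None) exec_start@2 write@3
I2 mul r1: issue@3 deps=(None,None) exec_start@3 write@6
I3 mul r3: issue@4 deps=(None,2) exec_start@6 write@9

Answer: 3 3 6 9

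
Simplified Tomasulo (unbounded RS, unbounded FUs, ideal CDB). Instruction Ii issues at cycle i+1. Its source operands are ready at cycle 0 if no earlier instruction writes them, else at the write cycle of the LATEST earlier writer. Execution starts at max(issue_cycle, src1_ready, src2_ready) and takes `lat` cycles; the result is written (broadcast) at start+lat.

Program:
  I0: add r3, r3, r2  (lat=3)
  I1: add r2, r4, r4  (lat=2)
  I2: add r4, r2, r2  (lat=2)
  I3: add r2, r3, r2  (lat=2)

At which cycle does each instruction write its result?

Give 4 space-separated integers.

I0 add r3: issue@1 deps=(None,None) exec_start@1 write@4
I1 add r2: issue@2 deps=(None,None) exec_start@2 write@4
I2 add r4: issue@3 deps=(1,1) exec_start@4 write@6
I3 add r2: issue@4 deps=(0,1) exec_start@4 write@6

Answer: 4 4 6 6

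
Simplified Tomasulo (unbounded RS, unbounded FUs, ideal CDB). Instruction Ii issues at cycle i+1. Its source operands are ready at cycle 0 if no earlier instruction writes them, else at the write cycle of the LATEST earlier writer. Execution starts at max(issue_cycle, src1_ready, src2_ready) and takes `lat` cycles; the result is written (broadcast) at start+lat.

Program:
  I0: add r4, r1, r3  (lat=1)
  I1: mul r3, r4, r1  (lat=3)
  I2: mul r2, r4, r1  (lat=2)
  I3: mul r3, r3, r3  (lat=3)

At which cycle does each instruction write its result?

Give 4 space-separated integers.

Answer: 2 5 5 8

Derivation:
I0 add r4: issue@1 deps=(None,None) exec_start@1 write@2
I1 mul r3: issue@2 deps=(0,None) exec_start@2 write@5
I2 mul r2: issue@3 deps=(0,None) exec_start@3 write@5
I3 mul r3: issue@4 deps=(1,1) exec_start@5 write@8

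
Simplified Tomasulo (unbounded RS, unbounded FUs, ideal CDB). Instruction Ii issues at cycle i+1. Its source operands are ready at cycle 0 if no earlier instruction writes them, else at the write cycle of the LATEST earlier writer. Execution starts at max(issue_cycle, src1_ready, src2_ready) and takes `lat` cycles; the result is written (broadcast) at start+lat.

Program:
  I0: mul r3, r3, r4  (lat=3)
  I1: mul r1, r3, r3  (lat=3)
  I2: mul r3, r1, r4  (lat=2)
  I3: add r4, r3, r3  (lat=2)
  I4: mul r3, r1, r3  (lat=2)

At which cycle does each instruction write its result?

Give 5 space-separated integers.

I0 mul r3: issue@1 deps=(None,None) exec_start@1 write@4
I1 mul r1: issue@2 deps=(0,0) exec_start@4 write@7
I2 mul r3: issue@3 deps=(1,None) exec_start@7 write@9
I3 add r4: issue@4 deps=(2,2) exec_start@9 write@11
I4 mul r3: issue@5 deps=(1,2) exec_start@9 write@11

Answer: 4 7 9 11 11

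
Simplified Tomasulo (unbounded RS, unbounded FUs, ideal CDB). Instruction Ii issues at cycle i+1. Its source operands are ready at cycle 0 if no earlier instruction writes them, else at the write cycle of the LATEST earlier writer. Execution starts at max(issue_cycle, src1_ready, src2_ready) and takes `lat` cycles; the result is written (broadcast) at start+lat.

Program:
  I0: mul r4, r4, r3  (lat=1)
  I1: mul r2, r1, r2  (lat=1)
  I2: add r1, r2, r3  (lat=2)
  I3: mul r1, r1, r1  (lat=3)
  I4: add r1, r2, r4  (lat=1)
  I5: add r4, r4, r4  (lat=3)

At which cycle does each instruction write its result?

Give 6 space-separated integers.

I0 mul r4: issue@1 deps=(None,None) exec_start@1 write@2
I1 mul r2: issue@2 deps=(None,None) exec_start@2 write@3
I2 add r1: issue@3 deps=(1,None) exec_start@3 write@5
I3 mul r1: issue@4 deps=(2,2) exec_start@5 write@8
I4 add r1: issue@5 deps=(1,0) exec_start@5 write@6
I5 add r4: issue@6 deps=(0,0) exec_start@6 write@9

Answer: 2 3 5 8 6 9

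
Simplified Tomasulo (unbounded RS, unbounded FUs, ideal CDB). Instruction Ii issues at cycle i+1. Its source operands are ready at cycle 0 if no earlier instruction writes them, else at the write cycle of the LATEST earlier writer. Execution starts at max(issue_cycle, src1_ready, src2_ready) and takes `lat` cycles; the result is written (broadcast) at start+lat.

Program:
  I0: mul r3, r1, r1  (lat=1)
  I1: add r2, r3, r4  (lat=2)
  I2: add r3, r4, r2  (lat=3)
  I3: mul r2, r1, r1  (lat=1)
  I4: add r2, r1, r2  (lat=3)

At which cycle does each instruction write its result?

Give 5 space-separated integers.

Answer: 2 4 7 5 8

Derivation:
I0 mul r3: issue@1 deps=(None,None) exec_start@1 write@2
I1 add r2: issue@2 deps=(0,None) exec_start@2 write@4
I2 add r3: issue@3 deps=(None,1) exec_start@4 write@7
I3 mul r2: issue@4 deps=(None,None) exec_start@4 write@5
I4 add r2: issue@5 deps=(None,3) exec_start@5 write@8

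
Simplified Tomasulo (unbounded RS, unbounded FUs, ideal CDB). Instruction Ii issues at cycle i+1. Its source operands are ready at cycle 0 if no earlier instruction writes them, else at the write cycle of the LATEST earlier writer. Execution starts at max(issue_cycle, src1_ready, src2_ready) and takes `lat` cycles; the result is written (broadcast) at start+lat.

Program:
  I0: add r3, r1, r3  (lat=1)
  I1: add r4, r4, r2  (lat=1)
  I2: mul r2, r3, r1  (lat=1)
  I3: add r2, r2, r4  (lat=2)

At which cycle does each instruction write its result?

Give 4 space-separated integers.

I0 add r3: issue@1 deps=(None,None) exec_start@1 write@2
I1 add r4: issue@2 deps=(None,None) exec_start@2 write@3
I2 mul r2: issue@3 deps=(0,None) exec_start@3 write@4
I3 add r2: issue@4 deps=(2,1) exec_start@4 write@6

Answer: 2 3 4 6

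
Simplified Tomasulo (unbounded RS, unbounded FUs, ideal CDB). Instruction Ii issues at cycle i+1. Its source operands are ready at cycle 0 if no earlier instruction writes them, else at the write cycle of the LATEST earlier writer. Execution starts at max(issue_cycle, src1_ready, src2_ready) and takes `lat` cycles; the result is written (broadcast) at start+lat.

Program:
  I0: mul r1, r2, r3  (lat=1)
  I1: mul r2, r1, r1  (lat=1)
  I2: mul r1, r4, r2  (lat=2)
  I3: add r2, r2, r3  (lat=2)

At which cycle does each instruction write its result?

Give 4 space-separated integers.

I0 mul r1: issue@1 deps=(None,None) exec_start@1 write@2
I1 mul r2: issue@2 deps=(0,0) exec_start@2 write@3
I2 mul r1: issue@3 deps=(None,1) exec_start@3 write@5
I3 add r2: issue@4 deps=(1,None) exec_start@4 write@6

Answer: 2 3 5 6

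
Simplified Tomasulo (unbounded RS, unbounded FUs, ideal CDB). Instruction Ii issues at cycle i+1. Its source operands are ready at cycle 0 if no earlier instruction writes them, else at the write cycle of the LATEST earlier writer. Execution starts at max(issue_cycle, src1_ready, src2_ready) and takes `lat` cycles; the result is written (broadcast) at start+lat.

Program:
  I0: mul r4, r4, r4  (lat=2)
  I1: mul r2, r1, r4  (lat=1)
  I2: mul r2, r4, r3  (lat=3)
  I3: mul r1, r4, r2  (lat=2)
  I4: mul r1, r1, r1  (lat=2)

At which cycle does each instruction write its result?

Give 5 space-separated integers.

I0 mul r4: issue@1 deps=(None,None) exec_start@1 write@3
I1 mul r2: issue@2 deps=(None,0) exec_start@3 write@4
I2 mul r2: issue@3 deps=(0,None) exec_start@3 write@6
I3 mul r1: issue@4 deps=(0,2) exec_start@6 write@8
I4 mul r1: issue@5 deps=(3,3) exec_start@8 write@10

Answer: 3 4 6 8 10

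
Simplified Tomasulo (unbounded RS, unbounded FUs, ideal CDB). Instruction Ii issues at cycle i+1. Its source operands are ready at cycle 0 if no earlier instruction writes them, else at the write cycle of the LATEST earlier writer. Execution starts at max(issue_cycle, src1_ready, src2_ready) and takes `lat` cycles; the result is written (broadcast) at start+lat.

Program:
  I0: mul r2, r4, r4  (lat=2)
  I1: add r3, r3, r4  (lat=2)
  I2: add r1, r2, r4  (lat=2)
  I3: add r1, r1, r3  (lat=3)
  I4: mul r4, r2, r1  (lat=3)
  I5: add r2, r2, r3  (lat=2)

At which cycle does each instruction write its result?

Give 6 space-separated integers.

Answer: 3 4 5 8 11 8

Derivation:
I0 mul r2: issue@1 deps=(None,None) exec_start@1 write@3
I1 add r3: issue@2 deps=(None,None) exec_start@2 write@4
I2 add r1: issue@3 deps=(0,None) exec_start@3 write@5
I3 add r1: issue@4 deps=(2,1) exec_start@5 write@8
I4 mul r4: issue@5 deps=(0,3) exec_start@8 write@11
I5 add r2: issue@6 deps=(0,1) exec_start@6 write@8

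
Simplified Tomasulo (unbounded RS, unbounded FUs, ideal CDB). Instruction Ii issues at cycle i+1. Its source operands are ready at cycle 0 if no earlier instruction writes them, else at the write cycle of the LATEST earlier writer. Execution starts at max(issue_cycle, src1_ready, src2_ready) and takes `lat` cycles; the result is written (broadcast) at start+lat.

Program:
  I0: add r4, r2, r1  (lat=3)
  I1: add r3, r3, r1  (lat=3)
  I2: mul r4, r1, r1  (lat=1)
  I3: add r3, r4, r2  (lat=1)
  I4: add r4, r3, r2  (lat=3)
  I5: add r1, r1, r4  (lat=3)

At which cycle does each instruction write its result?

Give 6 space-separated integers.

Answer: 4 5 4 5 8 11

Derivation:
I0 add r4: issue@1 deps=(None,None) exec_start@1 write@4
I1 add r3: issue@2 deps=(None,None) exec_start@2 write@5
I2 mul r4: issue@3 deps=(None,None) exec_start@3 write@4
I3 add r3: issue@4 deps=(2,None) exec_start@4 write@5
I4 add r4: issue@5 deps=(3,None) exec_start@5 write@8
I5 add r1: issue@6 deps=(None,4) exec_start@8 write@11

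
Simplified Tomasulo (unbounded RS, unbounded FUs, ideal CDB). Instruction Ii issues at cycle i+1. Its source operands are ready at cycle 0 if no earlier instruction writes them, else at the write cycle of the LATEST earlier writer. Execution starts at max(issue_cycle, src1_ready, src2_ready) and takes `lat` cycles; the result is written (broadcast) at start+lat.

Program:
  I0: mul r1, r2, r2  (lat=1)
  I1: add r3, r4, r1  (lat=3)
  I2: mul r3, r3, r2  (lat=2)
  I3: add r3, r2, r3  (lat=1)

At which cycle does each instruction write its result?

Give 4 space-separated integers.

I0 mul r1: issue@1 deps=(None,None) exec_start@1 write@2
I1 add r3: issue@2 deps=(None,0) exec_start@2 write@5
I2 mul r3: issue@3 deps=(1,None) exec_start@5 write@7
I3 add r3: issue@4 deps=(None,2) exec_start@7 write@8

Answer: 2 5 7 8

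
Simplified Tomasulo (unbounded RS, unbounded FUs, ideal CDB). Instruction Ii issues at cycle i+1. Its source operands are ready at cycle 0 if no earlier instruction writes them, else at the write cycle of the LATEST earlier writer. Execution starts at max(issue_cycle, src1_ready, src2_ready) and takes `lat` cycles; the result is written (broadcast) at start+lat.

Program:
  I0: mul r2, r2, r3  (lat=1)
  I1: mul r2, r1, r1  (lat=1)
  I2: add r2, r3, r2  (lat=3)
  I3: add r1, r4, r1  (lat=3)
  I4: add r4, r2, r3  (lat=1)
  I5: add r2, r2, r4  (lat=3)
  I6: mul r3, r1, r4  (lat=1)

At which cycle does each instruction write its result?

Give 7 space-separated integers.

Answer: 2 3 6 7 7 10 8

Derivation:
I0 mul r2: issue@1 deps=(None,None) exec_start@1 write@2
I1 mul r2: issue@2 deps=(None,None) exec_start@2 write@3
I2 add r2: issue@3 deps=(None,1) exec_start@3 write@6
I3 add r1: issue@4 deps=(None,None) exec_start@4 write@7
I4 add r4: issue@5 deps=(2,None) exec_start@6 write@7
I5 add r2: issue@6 deps=(2,4) exec_start@7 write@10
I6 mul r3: issue@7 deps=(3,4) exec_start@7 write@8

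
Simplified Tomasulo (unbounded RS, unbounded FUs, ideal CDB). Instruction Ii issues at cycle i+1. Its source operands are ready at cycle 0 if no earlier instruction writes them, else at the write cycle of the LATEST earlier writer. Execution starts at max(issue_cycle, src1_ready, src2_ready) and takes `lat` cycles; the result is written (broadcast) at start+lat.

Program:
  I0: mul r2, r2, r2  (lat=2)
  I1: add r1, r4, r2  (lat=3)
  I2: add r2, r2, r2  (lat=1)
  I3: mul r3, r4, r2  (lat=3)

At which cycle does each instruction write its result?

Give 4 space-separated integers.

Answer: 3 6 4 7

Derivation:
I0 mul r2: issue@1 deps=(None,None) exec_start@1 write@3
I1 add r1: issue@2 deps=(None,0) exec_start@3 write@6
I2 add r2: issue@3 deps=(0,0) exec_start@3 write@4
I3 mul r3: issue@4 deps=(None,2) exec_start@4 write@7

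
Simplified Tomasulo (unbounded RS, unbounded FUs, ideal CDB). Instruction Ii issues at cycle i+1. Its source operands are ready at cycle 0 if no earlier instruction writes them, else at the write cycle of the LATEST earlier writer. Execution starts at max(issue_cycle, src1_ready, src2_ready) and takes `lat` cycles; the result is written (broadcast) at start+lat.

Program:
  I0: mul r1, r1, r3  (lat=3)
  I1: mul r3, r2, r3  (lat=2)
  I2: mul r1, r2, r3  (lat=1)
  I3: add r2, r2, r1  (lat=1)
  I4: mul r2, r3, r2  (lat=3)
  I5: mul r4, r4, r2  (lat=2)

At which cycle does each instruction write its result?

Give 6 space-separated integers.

I0 mul r1: issue@1 deps=(None,None) exec_start@1 write@4
I1 mul r3: issue@2 deps=(None,None) exec_start@2 write@4
I2 mul r1: issue@3 deps=(None,1) exec_start@4 write@5
I3 add r2: issue@4 deps=(None,2) exec_start@5 write@6
I4 mul r2: issue@5 deps=(1,3) exec_start@6 write@9
I5 mul r4: issue@6 deps=(None,4) exec_start@9 write@11

Answer: 4 4 5 6 9 11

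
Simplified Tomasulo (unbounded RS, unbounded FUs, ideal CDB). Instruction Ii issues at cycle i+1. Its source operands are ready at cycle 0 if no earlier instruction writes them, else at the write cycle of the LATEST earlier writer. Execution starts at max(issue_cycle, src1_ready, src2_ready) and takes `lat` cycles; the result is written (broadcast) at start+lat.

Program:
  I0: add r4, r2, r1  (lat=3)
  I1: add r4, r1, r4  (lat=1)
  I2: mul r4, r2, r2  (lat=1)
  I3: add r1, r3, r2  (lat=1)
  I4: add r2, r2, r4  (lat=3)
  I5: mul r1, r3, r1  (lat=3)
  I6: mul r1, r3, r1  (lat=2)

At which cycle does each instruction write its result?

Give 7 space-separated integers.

I0 add r4: issue@1 deps=(None,None) exec_start@1 write@4
I1 add r4: issue@2 deps=(None,0) exec_start@4 write@5
I2 mul r4: issue@3 deps=(None,None) exec_start@3 write@4
I3 add r1: issue@4 deps=(None,None) exec_start@4 write@5
I4 add r2: issue@5 deps=(None,2) exec_start@5 write@8
I5 mul r1: issue@6 deps=(None,3) exec_start@6 write@9
I6 mul r1: issue@7 deps=(None,5) exec_start@9 write@11

Answer: 4 5 4 5 8 9 11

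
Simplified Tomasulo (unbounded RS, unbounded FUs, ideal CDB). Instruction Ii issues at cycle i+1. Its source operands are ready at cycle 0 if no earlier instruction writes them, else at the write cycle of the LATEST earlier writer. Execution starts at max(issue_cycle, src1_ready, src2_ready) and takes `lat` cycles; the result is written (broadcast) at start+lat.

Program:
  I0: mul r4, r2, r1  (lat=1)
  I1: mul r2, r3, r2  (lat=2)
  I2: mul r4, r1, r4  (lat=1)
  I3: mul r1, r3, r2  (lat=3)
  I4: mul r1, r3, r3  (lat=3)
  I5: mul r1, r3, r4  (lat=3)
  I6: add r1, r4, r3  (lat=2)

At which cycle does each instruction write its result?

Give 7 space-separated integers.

I0 mul r4: issue@1 deps=(None,None) exec_start@1 write@2
I1 mul r2: issue@2 deps=(None,None) exec_start@2 write@4
I2 mul r4: issue@3 deps=(None,0) exec_start@3 write@4
I3 mul r1: issue@4 deps=(None,1) exec_start@4 write@7
I4 mul r1: issue@5 deps=(None,None) exec_start@5 write@8
I5 mul r1: issue@6 deps=(None,2) exec_start@6 write@9
I6 add r1: issue@7 deps=(2,None) exec_start@7 write@9

Answer: 2 4 4 7 8 9 9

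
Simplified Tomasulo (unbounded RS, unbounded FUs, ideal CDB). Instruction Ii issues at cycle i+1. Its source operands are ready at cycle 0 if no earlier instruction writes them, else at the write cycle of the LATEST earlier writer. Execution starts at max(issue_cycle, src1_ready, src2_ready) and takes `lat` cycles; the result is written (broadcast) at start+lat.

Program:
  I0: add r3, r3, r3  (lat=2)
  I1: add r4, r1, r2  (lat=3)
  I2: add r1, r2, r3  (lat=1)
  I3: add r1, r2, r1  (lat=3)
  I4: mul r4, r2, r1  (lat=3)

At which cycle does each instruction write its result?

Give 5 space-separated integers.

Answer: 3 5 4 7 10

Derivation:
I0 add r3: issue@1 deps=(None,None) exec_start@1 write@3
I1 add r4: issue@2 deps=(None,None) exec_start@2 write@5
I2 add r1: issue@3 deps=(None,0) exec_start@3 write@4
I3 add r1: issue@4 deps=(None,2) exec_start@4 write@7
I4 mul r4: issue@5 deps=(None,3) exec_start@7 write@10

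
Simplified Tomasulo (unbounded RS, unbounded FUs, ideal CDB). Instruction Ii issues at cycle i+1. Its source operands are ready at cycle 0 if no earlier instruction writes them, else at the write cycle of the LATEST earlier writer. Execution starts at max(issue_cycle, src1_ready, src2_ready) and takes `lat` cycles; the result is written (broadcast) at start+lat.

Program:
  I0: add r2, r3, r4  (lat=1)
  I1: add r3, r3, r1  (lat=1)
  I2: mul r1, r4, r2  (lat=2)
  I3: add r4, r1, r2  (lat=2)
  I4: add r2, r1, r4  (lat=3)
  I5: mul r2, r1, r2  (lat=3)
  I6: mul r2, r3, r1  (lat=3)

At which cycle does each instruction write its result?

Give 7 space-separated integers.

I0 add r2: issue@1 deps=(None,None) exec_start@1 write@2
I1 add r3: issue@2 deps=(None,None) exec_start@2 write@3
I2 mul r1: issue@3 deps=(None,0) exec_start@3 write@5
I3 add r4: issue@4 deps=(2,0) exec_start@5 write@7
I4 add r2: issue@5 deps=(2,3) exec_start@7 write@10
I5 mul r2: issue@6 deps=(2,4) exec_start@10 write@13
I6 mul r2: issue@7 deps=(1,2) exec_start@7 write@10

Answer: 2 3 5 7 10 13 10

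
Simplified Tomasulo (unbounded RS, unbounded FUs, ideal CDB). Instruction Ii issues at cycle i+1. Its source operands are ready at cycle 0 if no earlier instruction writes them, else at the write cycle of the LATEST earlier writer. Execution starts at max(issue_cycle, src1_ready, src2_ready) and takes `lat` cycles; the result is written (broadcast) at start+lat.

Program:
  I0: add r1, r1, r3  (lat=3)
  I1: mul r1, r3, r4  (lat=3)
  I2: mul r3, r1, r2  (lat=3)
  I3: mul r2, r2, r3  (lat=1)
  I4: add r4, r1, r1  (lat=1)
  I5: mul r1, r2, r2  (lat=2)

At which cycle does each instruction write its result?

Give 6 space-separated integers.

I0 add r1: issue@1 deps=(None,None) exec_start@1 write@4
I1 mul r1: issue@2 deps=(None,None) exec_start@2 write@5
I2 mul r3: issue@3 deps=(1,None) exec_start@5 write@8
I3 mul r2: issue@4 deps=(None,2) exec_start@8 write@9
I4 add r4: issue@5 deps=(1,1) exec_start@5 write@6
I5 mul r1: issue@6 deps=(3,3) exec_start@9 write@11

Answer: 4 5 8 9 6 11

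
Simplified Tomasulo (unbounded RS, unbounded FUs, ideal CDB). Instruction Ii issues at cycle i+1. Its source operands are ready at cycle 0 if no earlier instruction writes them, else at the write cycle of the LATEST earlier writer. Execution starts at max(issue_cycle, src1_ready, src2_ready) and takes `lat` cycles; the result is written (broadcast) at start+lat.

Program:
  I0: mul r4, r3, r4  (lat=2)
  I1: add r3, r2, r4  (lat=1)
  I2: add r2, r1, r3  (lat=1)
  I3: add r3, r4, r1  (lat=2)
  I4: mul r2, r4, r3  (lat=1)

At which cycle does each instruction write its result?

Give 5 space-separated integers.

I0 mul r4: issue@1 deps=(None,None) exec_start@1 write@3
I1 add r3: issue@2 deps=(None,0) exec_start@3 write@4
I2 add r2: issue@3 deps=(None,1) exec_start@4 write@5
I3 add r3: issue@4 deps=(0,None) exec_start@4 write@6
I4 mul r2: issue@5 deps=(0,3) exec_start@6 write@7

Answer: 3 4 5 6 7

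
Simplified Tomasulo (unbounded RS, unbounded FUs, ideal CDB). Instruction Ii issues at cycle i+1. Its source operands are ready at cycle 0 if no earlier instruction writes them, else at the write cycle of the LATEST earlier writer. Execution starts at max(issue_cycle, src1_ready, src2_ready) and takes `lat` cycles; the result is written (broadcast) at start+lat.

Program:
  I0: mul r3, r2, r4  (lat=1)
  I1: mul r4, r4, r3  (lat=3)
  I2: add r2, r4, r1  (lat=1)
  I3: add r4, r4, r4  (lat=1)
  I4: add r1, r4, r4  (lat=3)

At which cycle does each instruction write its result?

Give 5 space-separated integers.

I0 mul r3: issue@1 deps=(None,None) exec_start@1 write@2
I1 mul r4: issue@2 deps=(None,0) exec_start@2 write@5
I2 add r2: issue@3 deps=(1,None) exec_start@5 write@6
I3 add r4: issue@4 deps=(1,1) exec_start@5 write@6
I4 add r1: issue@5 deps=(3,3) exec_start@6 write@9

Answer: 2 5 6 6 9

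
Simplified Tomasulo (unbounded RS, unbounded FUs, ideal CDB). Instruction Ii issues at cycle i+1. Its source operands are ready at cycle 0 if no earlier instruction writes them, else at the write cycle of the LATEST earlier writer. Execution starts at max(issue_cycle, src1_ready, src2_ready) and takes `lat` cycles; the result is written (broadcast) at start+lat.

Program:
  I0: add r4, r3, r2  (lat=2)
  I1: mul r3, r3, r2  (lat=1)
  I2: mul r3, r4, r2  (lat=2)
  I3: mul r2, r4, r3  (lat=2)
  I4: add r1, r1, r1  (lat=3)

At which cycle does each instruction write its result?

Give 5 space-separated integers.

Answer: 3 3 5 7 8

Derivation:
I0 add r4: issue@1 deps=(None,None) exec_start@1 write@3
I1 mul r3: issue@2 deps=(None,None) exec_start@2 write@3
I2 mul r3: issue@3 deps=(0,None) exec_start@3 write@5
I3 mul r2: issue@4 deps=(0,2) exec_start@5 write@7
I4 add r1: issue@5 deps=(None,None) exec_start@5 write@8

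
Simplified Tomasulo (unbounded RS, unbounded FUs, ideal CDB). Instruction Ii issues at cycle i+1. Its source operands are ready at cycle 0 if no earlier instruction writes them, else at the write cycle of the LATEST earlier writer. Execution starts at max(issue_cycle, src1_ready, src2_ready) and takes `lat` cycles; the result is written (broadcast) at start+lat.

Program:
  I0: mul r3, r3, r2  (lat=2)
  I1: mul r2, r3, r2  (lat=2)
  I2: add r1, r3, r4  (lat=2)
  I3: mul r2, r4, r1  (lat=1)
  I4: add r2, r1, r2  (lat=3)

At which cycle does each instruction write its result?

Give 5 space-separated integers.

Answer: 3 5 5 6 9

Derivation:
I0 mul r3: issue@1 deps=(None,None) exec_start@1 write@3
I1 mul r2: issue@2 deps=(0,None) exec_start@3 write@5
I2 add r1: issue@3 deps=(0,None) exec_start@3 write@5
I3 mul r2: issue@4 deps=(None,2) exec_start@5 write@6
I4 add r2: issue@5 deps=(2,3) exec_start@6 write@9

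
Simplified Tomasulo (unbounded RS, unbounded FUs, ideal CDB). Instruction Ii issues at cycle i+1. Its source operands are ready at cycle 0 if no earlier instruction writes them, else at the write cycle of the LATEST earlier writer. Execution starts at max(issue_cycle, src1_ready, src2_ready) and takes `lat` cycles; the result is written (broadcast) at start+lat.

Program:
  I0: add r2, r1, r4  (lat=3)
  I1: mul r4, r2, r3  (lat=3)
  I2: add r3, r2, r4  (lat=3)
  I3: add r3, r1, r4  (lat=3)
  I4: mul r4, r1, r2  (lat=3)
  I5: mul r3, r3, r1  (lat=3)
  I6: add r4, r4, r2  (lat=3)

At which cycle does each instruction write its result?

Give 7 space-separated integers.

Answer: 4 7 10 10 8 13 11

Derivation:
I0 add r2: issue@1 deps=(None,None) exec_start@1 write@4
I1 mul r4: issue@2 deps=(0,None) exec_start@4 write@7
I2 add r3: issue@3 deps=(0,1) exec_start@7 write@10
I3 add r3: issue@4 deps=(None,1) exec_start@7 write@10
I4 mul r4: issue@5 deps=(None,0) exec_start@5 write@8
I5 mul r3: issue@6 deps=(3,None) exec_start@10 write@13
I6 add r4: issue@7 deps=(4,0) exec_start@8 write@11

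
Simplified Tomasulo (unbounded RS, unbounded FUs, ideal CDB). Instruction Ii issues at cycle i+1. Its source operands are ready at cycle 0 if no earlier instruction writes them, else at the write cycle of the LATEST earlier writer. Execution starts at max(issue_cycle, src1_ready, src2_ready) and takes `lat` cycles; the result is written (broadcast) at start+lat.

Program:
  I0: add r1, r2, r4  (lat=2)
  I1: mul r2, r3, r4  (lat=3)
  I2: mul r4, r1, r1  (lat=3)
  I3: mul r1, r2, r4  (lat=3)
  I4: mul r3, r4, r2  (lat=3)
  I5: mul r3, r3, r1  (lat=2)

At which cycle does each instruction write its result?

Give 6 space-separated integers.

I0 add r1: issue@1 deps=(None,None) exec_start@1 write@3
I1 mul r2: issue@2 deps=(None,None) exec_start@2 write@5
I2 mul r4: issue@3 deps=(0,0) exec_start@3 write@6
I3 mul r1: issue@4 deps=(1,2) exec_start@6 write@9
I4 mul r3: issue@5 deps=(2,1) exec_start@6 write@9
I5 mul r3: issue@6 deps=(4,3) exec_start@9 write@11

Answer: 3 5 6 9 9 11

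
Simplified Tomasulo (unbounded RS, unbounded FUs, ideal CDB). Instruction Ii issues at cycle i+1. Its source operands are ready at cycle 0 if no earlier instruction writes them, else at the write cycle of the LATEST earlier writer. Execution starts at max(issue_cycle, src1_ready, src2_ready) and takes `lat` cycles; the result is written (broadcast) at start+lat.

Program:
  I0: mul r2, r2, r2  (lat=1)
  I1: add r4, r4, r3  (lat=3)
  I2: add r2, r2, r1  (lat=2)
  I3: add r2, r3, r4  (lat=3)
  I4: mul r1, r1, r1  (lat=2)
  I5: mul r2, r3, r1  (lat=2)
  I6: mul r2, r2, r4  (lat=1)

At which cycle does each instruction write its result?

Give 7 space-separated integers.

Answer: 2 5 5 8 7 9 10

Derivation:
I0 mul r2: issue@1 deps=(None,None) exec_start@1 write@2
I1 add r4: issue@2 deps=(None,None) exec_start@2 write@5
I2 add r2: issue@3 deps=(0,None) exec_start@3 write@5
I3 add r2: issue@4 deps=(None,1) exec_start@5 write@8
I4 mul r1: issue@5 deps=(None,None) exec_start@5 write@7
I5 mul r2: issue@6 deps=(None,4) exec_start@7 write@9
I6 mul r2: issue@7 deps=(5,1) exec_start@9 write@10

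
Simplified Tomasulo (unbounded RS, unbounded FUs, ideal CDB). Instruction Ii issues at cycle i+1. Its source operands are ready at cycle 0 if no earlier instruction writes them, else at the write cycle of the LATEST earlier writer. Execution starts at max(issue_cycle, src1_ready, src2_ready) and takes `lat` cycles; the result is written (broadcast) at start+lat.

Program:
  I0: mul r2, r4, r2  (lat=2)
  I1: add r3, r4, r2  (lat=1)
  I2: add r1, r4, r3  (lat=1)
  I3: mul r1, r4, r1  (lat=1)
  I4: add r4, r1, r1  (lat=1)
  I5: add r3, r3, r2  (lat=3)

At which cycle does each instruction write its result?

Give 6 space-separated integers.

I0 mul r2: issue@1 deps=(None,None) exec_start@1 write@3
I1 add r3: issue@2 deps=(None,0) exec_start@3 write@4
I2 add r1: issue@3 deps=(None,1) exec_start@4 write@5
I3 mul r1: issue@4 deps=(None,2) exec_start@5 write@6
I4 add r4: issue@5 deps=(3,3) exec_start@6 write@7
I5 add r3: issue@6 deps=(1,0) exec_start@6 write@9

Answer: 3 4 5 6 7 9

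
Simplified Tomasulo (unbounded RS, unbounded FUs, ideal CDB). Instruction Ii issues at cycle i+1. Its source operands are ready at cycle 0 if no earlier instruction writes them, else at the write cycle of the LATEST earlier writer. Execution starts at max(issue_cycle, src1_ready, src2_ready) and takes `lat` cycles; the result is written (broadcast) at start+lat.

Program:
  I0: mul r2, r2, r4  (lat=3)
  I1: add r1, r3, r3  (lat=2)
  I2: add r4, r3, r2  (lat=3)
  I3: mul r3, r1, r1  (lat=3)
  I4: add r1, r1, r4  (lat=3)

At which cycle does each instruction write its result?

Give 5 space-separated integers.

Answer: 4 4 7 7 10

Derivation:
I0 mul r2: issue@1 deps=(None,None) exec_start@1 write@4
I1 add r1: issue@2 deps=(None,None) exec_start@2 write@4
I2 add r4: issue@3 deps=(None,0) exec_start@4 write@7
I3 mul r3: issue@4 deps=(1,1) exec_start@4 write@7
I4 add r1: issue@5 deps=(1,2) exec_start@7 write@10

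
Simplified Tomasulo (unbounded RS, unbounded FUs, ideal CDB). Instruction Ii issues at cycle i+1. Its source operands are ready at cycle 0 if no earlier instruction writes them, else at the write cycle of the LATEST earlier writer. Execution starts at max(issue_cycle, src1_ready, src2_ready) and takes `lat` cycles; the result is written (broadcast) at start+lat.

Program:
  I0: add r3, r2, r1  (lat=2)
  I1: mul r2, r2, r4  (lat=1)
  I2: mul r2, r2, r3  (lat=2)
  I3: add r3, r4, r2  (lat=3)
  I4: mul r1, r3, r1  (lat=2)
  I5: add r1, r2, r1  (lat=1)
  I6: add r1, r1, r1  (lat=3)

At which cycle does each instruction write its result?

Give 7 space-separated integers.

Answer: 3 3 5 8 10 11 14

Derivation:
I0 add r3: issue@1 deps=(None,None) exec_start@1 write@3
I1 mul r2: issue@2 deps=(None,None) exec_start@2 write@3
I2 mul r2: issue@3 deps=(1,0) exec_start@3 write@5
I3 add r3: issue@4 deps=(None,2) exec_start@5 write@8
I4 mul r1: issue@5 deps=(3,None) exec_start@8 write@10
I5 add r1: issue@6 deps=(2,4) exec_start@10 write@11
I6 add r1: issue@7 deps=(5,5) exec_start@11 write@14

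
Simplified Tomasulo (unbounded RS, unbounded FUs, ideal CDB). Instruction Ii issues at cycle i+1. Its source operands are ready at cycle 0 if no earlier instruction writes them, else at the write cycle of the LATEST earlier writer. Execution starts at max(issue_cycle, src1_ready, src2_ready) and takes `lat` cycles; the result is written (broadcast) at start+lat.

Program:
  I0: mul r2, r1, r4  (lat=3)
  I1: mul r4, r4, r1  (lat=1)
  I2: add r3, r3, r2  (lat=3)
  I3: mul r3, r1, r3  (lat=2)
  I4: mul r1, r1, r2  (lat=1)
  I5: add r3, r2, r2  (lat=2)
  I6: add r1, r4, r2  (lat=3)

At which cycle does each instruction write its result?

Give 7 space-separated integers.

Answer: 4 3 7 9 6 8 10

Derivation:
I0 mul r2: issue@1 deps=(None,None) exec_start@1 write@4
I1 mul r4: issue@2 deps=(None,None) exec_start@2 write@3
I2 add r3: issue@3 deps=(None,0) exec_start@4 write@7
I3 mul r3: issue@4 deps=(None,2) exec_start@7 write@9
I4 mul r1: issue@5 deps=(None,0) exec_start@5 write@6
I5 add r3: issue@6 deps=(0,0) exec_start@6 write@8
I6 add r1: issue@7 deps=(1,0) exec_start@7 write@10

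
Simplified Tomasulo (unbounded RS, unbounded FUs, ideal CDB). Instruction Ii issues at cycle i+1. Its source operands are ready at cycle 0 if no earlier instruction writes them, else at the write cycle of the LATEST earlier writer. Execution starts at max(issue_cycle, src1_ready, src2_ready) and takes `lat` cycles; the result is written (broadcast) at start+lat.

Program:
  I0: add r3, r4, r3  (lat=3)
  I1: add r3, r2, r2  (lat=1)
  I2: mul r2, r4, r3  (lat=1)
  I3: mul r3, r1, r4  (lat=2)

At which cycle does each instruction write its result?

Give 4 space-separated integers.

Answer: 4 3 4 6

Derivation:
I0 add r3: issue@1 deps=(None,None) exec_start@1 write@4
I1 add r3: issue@2 deps=(None,None) exec_start@2 write@3
I2 mul r2: issue@3 deps=(None,1) exec_start@3 write@4
I3 mul r3: issue@4 deps=(None,None) exec_start@4 write@6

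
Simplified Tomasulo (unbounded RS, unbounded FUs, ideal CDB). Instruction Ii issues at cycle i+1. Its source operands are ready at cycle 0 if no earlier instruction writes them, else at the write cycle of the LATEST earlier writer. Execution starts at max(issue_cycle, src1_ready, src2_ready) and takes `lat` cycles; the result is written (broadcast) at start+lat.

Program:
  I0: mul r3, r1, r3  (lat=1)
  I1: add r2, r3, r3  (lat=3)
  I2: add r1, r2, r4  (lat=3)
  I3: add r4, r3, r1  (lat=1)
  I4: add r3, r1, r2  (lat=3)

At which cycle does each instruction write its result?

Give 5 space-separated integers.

I0 mul r3: issue@1 deps=(None,None) exec_start@1 write@2
I1 add r2: issue@2 deps=(0,0) exec_start@2 write@5
I2 add r1: issue@3 deps=(1,None) exec_start@5 write@8
I3 add r4: issue@4 deps=(0,2) exec_start@8 write@9
I4 add r3: issue@5 deps=(2,1) exec_start@8 write@11

Answer: 2 5 8 9 11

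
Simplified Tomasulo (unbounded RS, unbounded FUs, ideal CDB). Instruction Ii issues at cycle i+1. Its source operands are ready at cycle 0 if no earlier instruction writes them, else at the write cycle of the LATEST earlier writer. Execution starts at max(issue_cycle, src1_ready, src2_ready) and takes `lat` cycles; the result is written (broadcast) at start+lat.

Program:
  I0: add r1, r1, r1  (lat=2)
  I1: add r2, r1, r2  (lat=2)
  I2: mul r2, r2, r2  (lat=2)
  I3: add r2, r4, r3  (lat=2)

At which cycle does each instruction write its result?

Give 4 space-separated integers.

Answer: 3 5 7 6

Derivation:
I0 add r1: issue@1 deps=(None,None) exec_start@1 write@3
I1 add r2: issue@2 deps=(0,None) exec_start@3 write@5
I2 mul r2: issue@3 deps=(1,1) exec_start@5 write@7
I3 add r2: issue@4 deps=(None,None) exec_start@4 write@6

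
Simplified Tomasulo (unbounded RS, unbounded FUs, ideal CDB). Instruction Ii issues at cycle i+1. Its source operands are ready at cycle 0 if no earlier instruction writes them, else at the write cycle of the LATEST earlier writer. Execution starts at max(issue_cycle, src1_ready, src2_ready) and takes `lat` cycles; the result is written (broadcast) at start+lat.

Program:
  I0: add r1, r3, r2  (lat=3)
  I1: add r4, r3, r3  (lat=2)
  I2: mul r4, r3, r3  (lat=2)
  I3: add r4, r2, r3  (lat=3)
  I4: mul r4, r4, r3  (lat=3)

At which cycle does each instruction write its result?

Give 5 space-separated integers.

Answer: 4 4 5 7 10

Derivation:
I0 add r1: issue@1 deps=(None,None) exec_start@1 write@4
I1 add r4: issue@2 deps=(None,None) exec_start@2 write@4
I2 mul r4: issue@3 deps=(None,None) exec_start@3 write@5
I3 add r4: issue@4 deps=(None,None) exec_start@4 write@7
I4 mul r4: issue@5 deps=(3,None) exec_start@7 write@10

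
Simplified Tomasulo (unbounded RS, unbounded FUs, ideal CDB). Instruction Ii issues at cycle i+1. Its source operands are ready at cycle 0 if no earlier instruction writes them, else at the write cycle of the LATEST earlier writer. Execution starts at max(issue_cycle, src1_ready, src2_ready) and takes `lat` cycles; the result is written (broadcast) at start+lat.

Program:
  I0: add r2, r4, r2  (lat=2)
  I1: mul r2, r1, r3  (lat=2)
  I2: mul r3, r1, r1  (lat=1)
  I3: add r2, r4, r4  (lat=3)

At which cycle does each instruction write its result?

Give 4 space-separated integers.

Answer: 3 4 4 7

Derivation:
I0 add r2: issue@1 deps=(None,None) exec_start@1 write@3
I1 mul r2: issue@2 deps=(None,None) exec_start@2 write@4
I2 mul r3: issue@3 deps=(None,None) exec_start@3 write@4
I3 add r2: issue@4 deps=(None,None) exec_start@4 write@7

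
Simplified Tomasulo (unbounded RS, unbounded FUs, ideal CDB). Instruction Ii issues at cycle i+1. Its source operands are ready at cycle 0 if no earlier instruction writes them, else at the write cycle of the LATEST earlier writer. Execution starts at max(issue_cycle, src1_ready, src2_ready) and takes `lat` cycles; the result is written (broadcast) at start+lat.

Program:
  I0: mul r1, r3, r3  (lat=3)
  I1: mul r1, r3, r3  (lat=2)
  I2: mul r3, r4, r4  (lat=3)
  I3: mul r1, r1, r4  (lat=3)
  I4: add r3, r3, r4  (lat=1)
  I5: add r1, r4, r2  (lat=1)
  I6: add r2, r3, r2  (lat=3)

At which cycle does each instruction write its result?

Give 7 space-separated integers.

I0 mul r1: issue@1 deps=(None,None) exec_start@1 write@4
I1 mul r1: issue@2 deps=(None,None) exec_start@2 write@4
I2 mul r3: issue@3 deps=(None,None) exec_start@3 write@6
I3 mul r1: issue@4 deps=(1,None) exec_start@4 write@7
I4 add r3: issue@5 deps=(2,None) exec_start@6 write@7
I5 add r1: issue@6 deps=(None,None) exec_start@6 write@7
I6 add r2: issue@7 deps=(4,None) exec_start@7 write@10

Answer: 4 4 6 7 7 7 10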